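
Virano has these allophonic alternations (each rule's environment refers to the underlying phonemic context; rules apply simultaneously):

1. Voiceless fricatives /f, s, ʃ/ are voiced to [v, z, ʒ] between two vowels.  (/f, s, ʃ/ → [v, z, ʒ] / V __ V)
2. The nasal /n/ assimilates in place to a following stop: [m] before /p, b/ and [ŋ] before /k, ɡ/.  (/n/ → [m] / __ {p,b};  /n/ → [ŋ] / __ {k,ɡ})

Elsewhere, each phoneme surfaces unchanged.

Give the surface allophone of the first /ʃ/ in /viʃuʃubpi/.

/ʃ/ — between /i/ and /u/, between two vowels — surfaces as [ʒ] (rule 1).

[ʒ]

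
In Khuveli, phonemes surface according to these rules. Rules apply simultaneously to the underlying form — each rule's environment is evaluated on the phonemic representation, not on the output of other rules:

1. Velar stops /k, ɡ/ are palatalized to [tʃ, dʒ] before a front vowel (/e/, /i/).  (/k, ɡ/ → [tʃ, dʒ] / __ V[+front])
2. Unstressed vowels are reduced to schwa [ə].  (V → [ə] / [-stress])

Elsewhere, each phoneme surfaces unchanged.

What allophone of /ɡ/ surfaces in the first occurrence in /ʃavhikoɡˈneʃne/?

[ɡ]

/ɡ/ (between /o/ and /n/) is in the target of rule 1 but the environment (before a front vowel) is not met → [ɡ].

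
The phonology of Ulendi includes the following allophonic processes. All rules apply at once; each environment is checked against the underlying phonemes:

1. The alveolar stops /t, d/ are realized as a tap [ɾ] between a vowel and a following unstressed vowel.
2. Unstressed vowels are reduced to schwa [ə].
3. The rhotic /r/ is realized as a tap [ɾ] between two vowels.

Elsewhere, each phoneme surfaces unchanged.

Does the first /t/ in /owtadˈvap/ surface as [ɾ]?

No

/t/ (between /w/ and /a/) is in the target of rule 1 but the environment (between a vowel and a following unstressed vowel) is not met → [t].
The actual realization is [t], not [ɾ].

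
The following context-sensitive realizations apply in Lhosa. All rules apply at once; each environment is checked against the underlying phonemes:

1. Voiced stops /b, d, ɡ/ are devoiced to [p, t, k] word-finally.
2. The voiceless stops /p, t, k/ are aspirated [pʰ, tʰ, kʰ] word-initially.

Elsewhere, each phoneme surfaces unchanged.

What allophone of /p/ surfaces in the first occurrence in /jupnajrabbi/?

[p]

/p/ (between /u/ and /n/) is in the target of rule 2 but the environment (word-initially) is not met → [p].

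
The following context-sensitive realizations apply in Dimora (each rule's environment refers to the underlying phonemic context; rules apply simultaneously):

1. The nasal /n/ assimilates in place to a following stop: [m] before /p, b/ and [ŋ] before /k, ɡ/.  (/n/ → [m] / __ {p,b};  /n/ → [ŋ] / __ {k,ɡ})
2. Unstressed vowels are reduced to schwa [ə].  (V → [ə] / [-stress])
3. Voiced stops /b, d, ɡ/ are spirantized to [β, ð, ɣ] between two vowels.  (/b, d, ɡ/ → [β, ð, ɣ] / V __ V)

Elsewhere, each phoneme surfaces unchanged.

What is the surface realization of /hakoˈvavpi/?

Rule 2 applies to /a/ (between /h/ and /k/: in an unstressed syllable) → [ə].
/o/ meets the environment for rule 2 (in an unstressed syllable) → [ə].
/a/ (between /v/ and /v/): rule 2 targets it, but not in an unstressed syllable → unchanged [a].
/i/ — word-final, in an unstressed syllable — surfaces as [ə] (rule 2).

[həkəˈvavpə]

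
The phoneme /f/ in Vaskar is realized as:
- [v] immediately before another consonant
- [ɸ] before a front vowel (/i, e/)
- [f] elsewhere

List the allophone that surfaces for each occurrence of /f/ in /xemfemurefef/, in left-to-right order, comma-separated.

Occurrence 1 (position 4): before a front vowel (/i, e/) → [ɸ].
Occurrence 2 (position 10): before a front vowel (/i, e/) → [ɸ].
Occurrence 3 (position 12): no conditioning environment matches → elsewhere allophone [f].

[ɸ], [ɸ], [f]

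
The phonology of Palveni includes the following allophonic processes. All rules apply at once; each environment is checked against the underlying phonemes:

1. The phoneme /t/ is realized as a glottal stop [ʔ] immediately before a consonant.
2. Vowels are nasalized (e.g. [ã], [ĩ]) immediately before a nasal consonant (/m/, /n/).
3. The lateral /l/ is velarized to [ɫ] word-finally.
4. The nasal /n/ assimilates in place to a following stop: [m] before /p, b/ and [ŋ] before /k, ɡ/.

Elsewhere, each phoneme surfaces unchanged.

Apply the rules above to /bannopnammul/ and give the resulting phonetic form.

[bãnnopnãmmuɫ]

/b/ stays [b].
Rule 2 applies to /a/ (between /b/ and /n/: before a nasal consonant) → [ã].
/n/ (between /a/ and /n/) is in the target of rule 4 but the environment (before a labial or velar stop) is not met → [n].
/n/ (between /n/ and /o/) fails the environment for rule 4, so it stays [n].
/o/ (between /n/ and /p/) is in the target of rule 2 but the environment (before a nasal consonant) is not met → [o].
/p/ — not in any rule's target class → [p].
/n/ (between /p/ and /a/) is in the target of rule 4 but the environment (before a labial or velar stop) is not met → [n].
/a/ — between /n/ and /m/, before a nasal consonant — surfaces as [ã] (rule 2).
/m/ (between /a/ and /m/): no rule targets it → [m].
/m/ — not in any rule's target class → [m].
/u/ (between /m/ and /l/) is in the target of rule 2 but the environment (before a nasal consonant) is not met → [u].
Rule 3 applies to /l/ (word-final: word-finally) → [ɫ].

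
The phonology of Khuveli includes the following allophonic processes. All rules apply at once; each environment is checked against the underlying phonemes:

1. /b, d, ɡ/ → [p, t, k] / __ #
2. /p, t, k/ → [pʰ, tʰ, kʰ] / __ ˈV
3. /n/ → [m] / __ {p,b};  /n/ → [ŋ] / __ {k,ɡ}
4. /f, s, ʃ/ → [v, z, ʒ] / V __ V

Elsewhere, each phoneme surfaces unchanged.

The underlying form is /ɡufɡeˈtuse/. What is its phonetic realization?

[ɡufɡeˈtʰuze]

/ɡ/ (word-initial) fails the environment for rule 1, so it stays [ɡ].
/u/ (between /ɡ/ and /f/): no rule targets it → [u].
/f/ — between /u/ and /ɡ/; rule 4 does not apply here → [f].
/ɡ/ (between /f/ and /e/) is in the target of rule 1 but the environment (word-finally) is not met → [ɡ].
/e/ (between /ɡ/ and /t/) is unaffected → [e].
/t/ (between /e/ and /u/): immediately before a stressed vowel, so rule 2 applies → [tʰ].
/u/ stays [u].
/s/ — between /u/ and /e/, between two vowels — surfaces as [z] (rule 4).
/e/ (word-final) is unaffected → [e].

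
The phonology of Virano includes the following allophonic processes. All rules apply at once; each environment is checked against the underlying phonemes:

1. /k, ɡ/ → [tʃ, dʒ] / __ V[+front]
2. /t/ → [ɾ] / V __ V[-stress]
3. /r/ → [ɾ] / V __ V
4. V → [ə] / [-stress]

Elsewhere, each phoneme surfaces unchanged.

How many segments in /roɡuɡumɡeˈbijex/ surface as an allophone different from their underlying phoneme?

Segments that undergo a rule: /o/ → [ə] (rule 4); /u/ → [ə] (rule 4); /u/ → [ə] (rule 4); /ɡ/ → [dʒ] (rule 1); /e/ → [ə] (rule 4); /e/ → [ə] (rule 4).
All other segments surface unchanged.

6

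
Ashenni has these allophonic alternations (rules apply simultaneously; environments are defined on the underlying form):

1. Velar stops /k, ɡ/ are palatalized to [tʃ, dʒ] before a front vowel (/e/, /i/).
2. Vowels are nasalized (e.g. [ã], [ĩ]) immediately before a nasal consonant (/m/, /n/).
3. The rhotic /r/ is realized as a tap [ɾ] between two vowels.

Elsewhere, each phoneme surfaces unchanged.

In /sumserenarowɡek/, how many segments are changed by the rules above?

5

Segments that undergo a rule: /u/ → [ũ] (rule 2); /r/ → [ɾ] (rule 3); /e/ → [ẽ] (rule 2); /r/ → [ɾ] (rule 3); /ɡ/ → [dʒ] (rule 1).
All other segments surface unchanged.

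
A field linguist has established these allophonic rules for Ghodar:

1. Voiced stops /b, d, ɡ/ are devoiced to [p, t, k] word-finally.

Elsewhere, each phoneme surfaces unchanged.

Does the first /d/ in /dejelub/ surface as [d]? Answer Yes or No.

/d/ (word-initial) is in the target of rule 1 but the environment (word-finally) is not met → [d].
The actual realization is [d], which matches [d].

Yes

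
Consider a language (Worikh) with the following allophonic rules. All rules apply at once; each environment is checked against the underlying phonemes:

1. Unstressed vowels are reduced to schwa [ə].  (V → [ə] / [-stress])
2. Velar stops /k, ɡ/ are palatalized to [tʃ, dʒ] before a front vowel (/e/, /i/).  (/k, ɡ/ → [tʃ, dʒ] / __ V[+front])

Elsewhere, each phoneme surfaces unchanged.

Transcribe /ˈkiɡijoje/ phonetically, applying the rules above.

/k/ meets the environment for rule 2 (before a front vowel) → [tʃ].
/i/ (between /k/ and /ɡ/): rule 1 targets it, but not in an unstressed syllable → unchanged [i].
/ɡ/ (between /i/ and /i/): before a front vowel, so rule 2 applies → [dʒ].
Rule 1 applies to /i/ (between /ɡ/ and /j/: in an unstressed syllable) → [ə].
/j/ (between /i/ and /o/) is unaffected → [j].
Rule 1 applies to /o/ (between /j/ and /j/: in an unstressed syllable) → [ə].
/j/ — not in any rule's target class → [j].
/e/ (word-final): in an unstressed syllable, so rule 1 applies → [ə].

[ˈtʃidʒəjəjə]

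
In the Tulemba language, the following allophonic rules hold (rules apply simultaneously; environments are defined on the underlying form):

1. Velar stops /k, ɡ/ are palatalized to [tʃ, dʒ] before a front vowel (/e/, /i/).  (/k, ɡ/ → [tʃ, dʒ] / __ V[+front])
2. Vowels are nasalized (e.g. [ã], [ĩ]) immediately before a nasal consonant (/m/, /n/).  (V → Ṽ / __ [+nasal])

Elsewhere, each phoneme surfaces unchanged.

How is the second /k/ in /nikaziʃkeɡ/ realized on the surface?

/k/ — between /ʃ/ and /e/, before a front vowel — surfaces as [tʃ] (rule 1).

[tʃ]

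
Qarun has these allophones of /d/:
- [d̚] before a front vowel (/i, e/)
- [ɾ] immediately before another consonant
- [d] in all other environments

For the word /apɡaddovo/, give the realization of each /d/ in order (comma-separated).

[ɾ], [d]

Occurrence 1 (position 5): immediately before another consonant → [ɾ].
Occurrence 2 (position 6): no conditioning environment matches → elsewhere allophone [d].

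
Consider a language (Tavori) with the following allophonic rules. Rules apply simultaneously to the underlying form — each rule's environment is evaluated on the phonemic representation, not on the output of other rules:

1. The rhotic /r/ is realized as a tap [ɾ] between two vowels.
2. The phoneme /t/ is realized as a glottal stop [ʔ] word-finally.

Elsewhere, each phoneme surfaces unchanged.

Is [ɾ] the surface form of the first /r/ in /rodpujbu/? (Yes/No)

/r/ (word-initial) fails the environment for rule 1, so it stays [r].
The actual realization is [r], not [ɾ].

No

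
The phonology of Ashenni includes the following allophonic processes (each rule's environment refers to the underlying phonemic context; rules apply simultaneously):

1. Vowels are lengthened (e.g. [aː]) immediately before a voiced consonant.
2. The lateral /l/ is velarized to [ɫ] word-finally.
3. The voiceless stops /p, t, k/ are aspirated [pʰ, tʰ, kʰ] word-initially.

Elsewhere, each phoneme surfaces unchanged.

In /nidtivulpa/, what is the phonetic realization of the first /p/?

/p/ (between /l/ and /a/): rule 3 targets it, but not word-initially → unchanged [p].

[p]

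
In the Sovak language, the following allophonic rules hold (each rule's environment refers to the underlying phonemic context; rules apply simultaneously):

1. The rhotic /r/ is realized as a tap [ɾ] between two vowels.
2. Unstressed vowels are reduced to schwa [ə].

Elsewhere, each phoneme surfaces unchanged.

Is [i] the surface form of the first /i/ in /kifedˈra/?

/i/ (between /k/ and /f/) occurs in an unstressed syllable → [ə] by rule 2.
The actual realization is [ə], not [i].

No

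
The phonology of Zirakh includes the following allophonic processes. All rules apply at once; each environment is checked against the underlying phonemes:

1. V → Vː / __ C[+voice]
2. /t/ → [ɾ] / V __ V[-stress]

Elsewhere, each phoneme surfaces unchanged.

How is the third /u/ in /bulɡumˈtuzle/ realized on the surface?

Rule 1 applies to /u/ (between /t/ and /z/: before a voiced consonant) → [uː].

[uː]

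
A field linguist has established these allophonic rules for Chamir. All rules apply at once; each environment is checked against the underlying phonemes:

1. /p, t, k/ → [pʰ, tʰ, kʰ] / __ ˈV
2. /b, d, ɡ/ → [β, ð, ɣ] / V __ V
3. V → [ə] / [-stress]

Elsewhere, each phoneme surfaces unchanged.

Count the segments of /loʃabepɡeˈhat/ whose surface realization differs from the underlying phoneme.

5

Segments that undergo a rule: /o/ → [ə] (rule 3); /a/ → [ə] (rule 3); /b/ → [β] (rule 2); /e/ → [ə] (rule 3); /e/ → [ə] (rule 3).
All other segments surface unchanged.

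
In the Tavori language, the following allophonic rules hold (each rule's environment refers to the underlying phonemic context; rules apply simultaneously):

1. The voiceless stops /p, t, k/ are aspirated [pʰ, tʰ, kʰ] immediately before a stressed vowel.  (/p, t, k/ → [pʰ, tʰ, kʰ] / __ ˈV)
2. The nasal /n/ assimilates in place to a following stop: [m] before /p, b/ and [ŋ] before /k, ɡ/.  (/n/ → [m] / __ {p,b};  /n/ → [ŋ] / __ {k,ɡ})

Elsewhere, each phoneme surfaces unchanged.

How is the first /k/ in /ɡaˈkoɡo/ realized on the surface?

/k/ (between /a/ and /o/) occurs immediately before a stressed vowel → [kʰ] by rule 1.

[kʰ]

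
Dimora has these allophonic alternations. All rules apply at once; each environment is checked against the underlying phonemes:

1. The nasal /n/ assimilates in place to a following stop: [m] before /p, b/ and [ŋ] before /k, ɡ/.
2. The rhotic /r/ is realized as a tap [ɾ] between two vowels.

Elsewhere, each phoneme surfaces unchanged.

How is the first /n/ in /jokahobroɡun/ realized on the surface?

[n]

/n/ (word-final): rule 1 targets it, but not before a labial or velar stop → unchanged [n].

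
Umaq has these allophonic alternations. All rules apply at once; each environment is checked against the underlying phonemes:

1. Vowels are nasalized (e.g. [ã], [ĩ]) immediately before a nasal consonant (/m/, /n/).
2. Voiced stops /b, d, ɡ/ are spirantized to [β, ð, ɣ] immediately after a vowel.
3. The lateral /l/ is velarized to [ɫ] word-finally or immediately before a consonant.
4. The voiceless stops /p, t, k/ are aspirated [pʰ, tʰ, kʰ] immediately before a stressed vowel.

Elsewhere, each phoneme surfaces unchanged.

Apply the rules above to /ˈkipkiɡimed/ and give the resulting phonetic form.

/k/ (word-initial) occurs immediately before a stressed vowel → [kʰ] by rule 4.
/i/ (between /k/ and /p/) fails the environment for rule 1, so it stays [i].
/p/ — between /i/ and /k/; rule 4 does not apply here → [p].
/k/ (between /p/ and /i/): rule 4 targets it, but not immediately before a stressed vowel → unchanged [k].
/i/ (between /k/ and /ɡ/): rule 1 targets it, but not before a nasal consonant → unchanged [i].
/ɡ/ (between /i/ and /i/): immediately after a vowel, so rule 2 applies → [ɣ].
Rule 1 applies to /i/ (between /ɡ/ and /m/: before a nasal consonant) → [ĩ].
/m/ stays [m].
/e/ (between /m/ and /d/) is in the target of rule 1 but the environment (before a nasal consonant) is not met → [e].
Rule 2 applies to /d/ (word-final: immediately after a vowel) → [ð].

[ˈkʰipkiɣĩmeð]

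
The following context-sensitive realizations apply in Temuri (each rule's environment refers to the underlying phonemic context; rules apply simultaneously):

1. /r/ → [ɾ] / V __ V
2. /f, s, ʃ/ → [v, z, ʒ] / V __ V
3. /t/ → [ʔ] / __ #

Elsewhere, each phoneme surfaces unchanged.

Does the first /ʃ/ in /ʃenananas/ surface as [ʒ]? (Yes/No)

/ʃ/ (word-initial) is in the target of rule 2 but the environment (between two vowels) is not met → [ʃ].
The actual realization is [ʃ], not [ʒ].

No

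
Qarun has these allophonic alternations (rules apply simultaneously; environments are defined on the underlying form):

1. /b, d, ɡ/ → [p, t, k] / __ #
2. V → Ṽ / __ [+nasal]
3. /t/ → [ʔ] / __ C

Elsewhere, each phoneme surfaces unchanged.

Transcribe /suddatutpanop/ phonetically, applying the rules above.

[suddatuʔpãnop]

/s/ (word-initial): no rule targets it → [s].
/u/ (between /s/ and /d/) fails the environment for rule 2, so it stays [u].
/d/ (between /u/ and /d/) is in the target of rule 1 but the environment (word-finally) is not met → [d].
/d/ (between /d/ and /a/): rule 1 targets it, but not word-finally → unchanged [d].
/a/ — between /d/ and /t/; rule 2 does not apply here → [a].
/t/ — between /a/ and /u/; rule 3 does not apply here → [t].
/u/ — between /t/ and /t/; rule 2 does not apply here → [u].
Rule 3 applies to /t/ (between /u/ and /p/: immediately before a consonant) → [ʔ].
/p/ (between /t/ and /a/) is unaffected → [p].
/a/ (between /p/ and /n/) occurs before a nasal consonant → [ã] by rule 2.
/n/ — not in any rule's target class → [n].
/o/ (between /n/ and /p/): rule 2 targets it, but not before a nasal consonant → unchanged [o].
/p/ (word-final) is unaffected → [p].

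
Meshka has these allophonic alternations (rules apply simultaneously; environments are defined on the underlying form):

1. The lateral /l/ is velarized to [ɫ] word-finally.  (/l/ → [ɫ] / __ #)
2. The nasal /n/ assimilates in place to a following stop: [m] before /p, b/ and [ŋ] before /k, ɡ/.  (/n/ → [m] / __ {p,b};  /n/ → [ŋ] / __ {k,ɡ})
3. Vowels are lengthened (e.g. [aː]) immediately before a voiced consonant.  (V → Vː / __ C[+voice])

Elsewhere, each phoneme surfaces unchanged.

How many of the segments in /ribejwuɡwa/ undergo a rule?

3

Segments that undergo a rule: /i/ → [iː] (rule 3); /e/ → [eː] (rule 3); /u/ → [uː] (rule 3).
All other segments surface unchanged.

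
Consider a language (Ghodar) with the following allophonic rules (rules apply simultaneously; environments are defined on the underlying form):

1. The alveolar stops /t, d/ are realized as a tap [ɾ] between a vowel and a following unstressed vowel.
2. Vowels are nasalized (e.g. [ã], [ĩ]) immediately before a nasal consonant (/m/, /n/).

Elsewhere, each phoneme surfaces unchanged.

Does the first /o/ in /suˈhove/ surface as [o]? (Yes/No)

Yes

/o/ — between /h/ and /v/; rule 2 does not apply here → [o].
The actual realization is [o], which matches [o].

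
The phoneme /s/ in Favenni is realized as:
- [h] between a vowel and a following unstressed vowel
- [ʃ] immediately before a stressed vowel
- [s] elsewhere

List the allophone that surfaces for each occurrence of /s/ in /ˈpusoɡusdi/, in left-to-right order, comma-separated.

[h], [s]

Occurrence 1 (position 3): between a vowel and a following unstressed vowel → [h].
Occurrence 2 (position 7): no conditioning environment matches → elsewhere allophone [s].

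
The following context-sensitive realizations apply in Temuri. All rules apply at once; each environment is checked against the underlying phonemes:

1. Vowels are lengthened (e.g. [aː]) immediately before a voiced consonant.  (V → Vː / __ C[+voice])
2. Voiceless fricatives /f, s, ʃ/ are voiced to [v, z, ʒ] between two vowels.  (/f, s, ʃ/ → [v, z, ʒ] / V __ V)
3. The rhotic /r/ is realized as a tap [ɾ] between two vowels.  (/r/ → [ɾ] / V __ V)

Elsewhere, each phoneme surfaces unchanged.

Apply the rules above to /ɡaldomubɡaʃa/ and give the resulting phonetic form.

[ɡaːldoːmuːbɡaʒa]

/ɡ/ — not in any rule's target class → [ɡ].
/a/ meets the environment for rule 1 (before a voiced consonant) → [aː].
/l/ — not in any rule's target class → [l].
/d/ stays [d].
Rule 1 applies to /o/ (between /d/ and /m/: before a voiced consonant) → [oː].
/m/ stays [m].
/u/ — between /m/ and /b/, before a voiced consonant — surfaces as [uː] (rule 1).
/b/ — not in any rule's target class → [b].
/ɡ/ (between /b/ and /a/) is unaffected → [ɡ].
/a/ (between /ɡ/ and /ʃ/) fails the environment for rule 1, so it stays [a].
/ʃ/ meets the environment for rule 2 (between two vowels) → [ʒ].
/a/ — word-final; rule 1 does not apply here → [a].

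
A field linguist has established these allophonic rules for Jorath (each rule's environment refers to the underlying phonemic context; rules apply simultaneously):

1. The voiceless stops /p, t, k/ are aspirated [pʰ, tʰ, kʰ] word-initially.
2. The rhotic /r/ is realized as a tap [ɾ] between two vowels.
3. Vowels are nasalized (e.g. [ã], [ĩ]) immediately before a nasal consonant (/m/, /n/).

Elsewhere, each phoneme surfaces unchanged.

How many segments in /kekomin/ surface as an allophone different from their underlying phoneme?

3

Segments that undergo a rule: /k/ → [kʰ] (rule 1); /o/ → [õ] (rule 3); /i/ → [ĩ] (rule 3).
All other segments surface unchanged.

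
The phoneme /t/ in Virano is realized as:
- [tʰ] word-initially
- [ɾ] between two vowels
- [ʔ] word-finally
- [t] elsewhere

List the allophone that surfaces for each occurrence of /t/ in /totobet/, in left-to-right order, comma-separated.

Occurrence 1 (position 1): word-initially → [tʰ].
Occurrence 2 (position 3): between two vowels → [ɾ].
Occurrence 3 (position 7): word-finally → [ʔ].

[tʰ], [ɾ], [ʔ]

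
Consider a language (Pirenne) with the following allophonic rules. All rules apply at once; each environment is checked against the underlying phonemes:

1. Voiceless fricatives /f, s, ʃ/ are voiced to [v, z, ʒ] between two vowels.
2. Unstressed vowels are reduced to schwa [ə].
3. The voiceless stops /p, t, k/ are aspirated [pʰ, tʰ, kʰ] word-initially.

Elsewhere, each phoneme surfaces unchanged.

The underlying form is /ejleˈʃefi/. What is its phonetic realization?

Rule 2 applies to /e/ (word-initial: in an unstressed syllable) → [ə].
/j/ (between /e/ and /l/): no rule targets it → [j].
/l/ (between /j/ and /e/): no rule targets it → [l].
/e/ (between /l/ and /ʃ/): in an unstressed syllable, so rule 2 applies → [ə].
Rule 1 applies to /ʃ/ (between /e/ and /e/: between two vowels) → [ʒ].
/e/ (between /ʃ/ and /f/) is in the target of rule 2 but the environment (in an unstressed syllable) is not met → [e].
/f/ (between /e/ and /i/) occurs between two vowels → [v] by rule 1.
/i/ (word-final) occurs in an unstressed syllable → [ə] by rule 2.

[əjləˈʒevə]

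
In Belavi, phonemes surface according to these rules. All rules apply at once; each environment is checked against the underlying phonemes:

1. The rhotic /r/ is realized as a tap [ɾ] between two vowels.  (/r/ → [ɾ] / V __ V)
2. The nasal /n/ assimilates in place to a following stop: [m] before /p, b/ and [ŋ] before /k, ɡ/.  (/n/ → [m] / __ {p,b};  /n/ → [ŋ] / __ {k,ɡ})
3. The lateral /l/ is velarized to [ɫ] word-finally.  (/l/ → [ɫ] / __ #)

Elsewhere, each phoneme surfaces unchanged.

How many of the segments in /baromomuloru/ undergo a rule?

2

Segments that undergo a rule: /r/ → [ɾ] (rule 1); /r/ → [ɾ] (rule 1).
All other segments surface unchanged.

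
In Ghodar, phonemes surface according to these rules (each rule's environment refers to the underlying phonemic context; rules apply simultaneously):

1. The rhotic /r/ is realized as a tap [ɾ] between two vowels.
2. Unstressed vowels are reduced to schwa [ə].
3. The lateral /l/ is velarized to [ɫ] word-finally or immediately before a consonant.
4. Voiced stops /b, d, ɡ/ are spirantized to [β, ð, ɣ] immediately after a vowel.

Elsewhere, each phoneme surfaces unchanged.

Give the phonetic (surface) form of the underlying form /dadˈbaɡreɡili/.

/d/ (word-initial) fails the environment for rule 4, so it stays [d].
/a/ (between /d/ and /d/): in an unstressed syllable, so rule 2 applies → [ə].
/d/ meets the environment for rule 4 (immediately after a vowel) → [ð].
/b/ (between /d/ and /a/): rule 4 targets it, but not immediately after a vowel → unchanged [b].
/a/ (between /b/ and /ɡ/) is in the target of rule 2 but the environment (in an unstressed syllable) is not met → [a].
/ɡ/ meets the environment for rule 4 (immediately after a vowel) → [ɣ].
/r/ (between /ɡ/ and /e/): rule 1 targets it, but not between two vowels → unchanged [r].
/e/ (between /r/ and /ɡ/): in an unstressed syllable, so rule 2 applies → [ə].
/ɡ/ (between /e/ and /i/) occurs immediately after a vowel → [ɣ] by rule 4.
/i/ meets the environment for rule 2 (in an unstressed syllable) → [ə].
/l/ — between /i/ and /i/; rule 3 does not apply here → [l].
/i/ — word-final, in an unstressed syllable — surfaces as [ə] (rule 2).

[dəðˈbaɣrəɣələ]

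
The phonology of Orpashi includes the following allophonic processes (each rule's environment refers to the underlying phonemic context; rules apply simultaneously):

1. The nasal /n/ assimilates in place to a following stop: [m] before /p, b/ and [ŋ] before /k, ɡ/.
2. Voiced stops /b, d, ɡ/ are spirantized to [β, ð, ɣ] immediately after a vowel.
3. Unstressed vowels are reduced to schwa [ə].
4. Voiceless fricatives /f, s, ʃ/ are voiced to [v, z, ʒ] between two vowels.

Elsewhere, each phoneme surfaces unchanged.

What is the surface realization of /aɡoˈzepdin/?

/a/ meets the environment for rule 3 (in an unstressed syllable) → [ə].
/ɡ/ (between /a/ and /o/): immediately after a vowel, so rule 2 applies → [ɣ].
/o/ (between /ɡ/ and /z/): in an unstressed syllable, so rule 3 applies → [ə].
/z/ — not in any rule's target class → [z].
/e/ (between /z/ and /p/) fails the environment for rule 3, so it stays [e].
/p/ (between /e/ and /d/) is unaffected → [p].
/d/ (between /p/ and /i/): rule 2 targets it, but not immediately after a vowel → unchanged [d].
/i/ (between /d/ and /n/) occurs in an unstressed syllable → [ə] by rule 3.
/n/ (word-final): rule 1 targets it, but not before a labial or velar stop → unchanged [n].

[əɣəˈzepdən]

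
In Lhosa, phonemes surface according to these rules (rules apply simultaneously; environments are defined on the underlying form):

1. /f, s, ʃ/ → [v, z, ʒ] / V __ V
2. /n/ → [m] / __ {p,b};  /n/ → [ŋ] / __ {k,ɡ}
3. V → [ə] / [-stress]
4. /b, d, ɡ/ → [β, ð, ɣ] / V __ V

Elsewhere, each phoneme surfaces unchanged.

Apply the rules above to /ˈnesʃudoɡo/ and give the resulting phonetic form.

[ˈnesʃəðəɣə]

/n/ (word-initial) fails the environment for rule 2, so it stays [n].
/e/ — between /n/ and /s/; rule 3 does not apply here → [e].
/s/ (between /e/ and /ʃ/): rule 1 targets it, but not between two vowels → unchanged [s].
/ʃ/ (between /s/ and /u/) fails the environment for rule 1, so it stays [ʃ].
Rule 3 applies to /u/ (between /ʃ/ and /d/: in an unstressed syllable) → [ə].
/d/ (between /u/ and /o/) occurs between two vowels → [ð] by rule 4.
/o/ (between /d/ and /ɡ/): in an unstressed syllable, so rule 3 applies → [ə].
/ɡ/ (between /o/ and /o/) occurs between two vowels → [ɣ] by rule 4.
Rule 3 applies to /o/ (word-final: in an unstressed syllable) → [ə].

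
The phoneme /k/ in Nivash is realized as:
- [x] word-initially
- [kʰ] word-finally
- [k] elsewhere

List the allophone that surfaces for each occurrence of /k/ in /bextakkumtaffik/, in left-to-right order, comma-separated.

[k], [k], [kʰ]

Occurrence 1 (position 6): no conditioning environment matches → elsewhere allophone [k].
Occurrence 2 (position 7): no conditioning environment matches → elsewhere allophone [k].
Occurrence 3 (position 15): word-finally → [kʰ].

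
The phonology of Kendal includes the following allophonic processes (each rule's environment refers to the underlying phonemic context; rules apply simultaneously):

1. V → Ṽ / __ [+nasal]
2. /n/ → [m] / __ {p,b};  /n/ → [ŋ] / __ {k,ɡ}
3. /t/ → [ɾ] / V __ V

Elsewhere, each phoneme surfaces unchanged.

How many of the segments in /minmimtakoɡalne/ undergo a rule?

2

Segments that undergo a rule: /i/ → [ĩ] (rule 1); /i/ → [ĩ] (rule 1).
All other segments surface unchanged.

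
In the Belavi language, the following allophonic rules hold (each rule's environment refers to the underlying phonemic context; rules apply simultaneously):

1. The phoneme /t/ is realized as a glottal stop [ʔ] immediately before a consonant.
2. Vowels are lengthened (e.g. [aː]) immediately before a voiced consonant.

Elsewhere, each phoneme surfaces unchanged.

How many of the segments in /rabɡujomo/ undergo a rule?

Segments that undergo a rule: /a/ → [aː] (rule 2); /u/ → [uː] (rule 2); /o/ → [oː] (rule 2).
All other segments surface unchanged.

3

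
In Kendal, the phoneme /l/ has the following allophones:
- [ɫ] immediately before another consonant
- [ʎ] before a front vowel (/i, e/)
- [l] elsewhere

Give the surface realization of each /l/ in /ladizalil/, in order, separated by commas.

[l], [ʎ], [l]

Occurrence 1 (position 1): no conditioning environment matches → elsewhere allophone [l].
Occurrence 2 (position 7): before a front vowel (/i, e/) → [ʎ].
Occurrence 3 (position 9): no conditioning environment matches → elsewhere allophone [l].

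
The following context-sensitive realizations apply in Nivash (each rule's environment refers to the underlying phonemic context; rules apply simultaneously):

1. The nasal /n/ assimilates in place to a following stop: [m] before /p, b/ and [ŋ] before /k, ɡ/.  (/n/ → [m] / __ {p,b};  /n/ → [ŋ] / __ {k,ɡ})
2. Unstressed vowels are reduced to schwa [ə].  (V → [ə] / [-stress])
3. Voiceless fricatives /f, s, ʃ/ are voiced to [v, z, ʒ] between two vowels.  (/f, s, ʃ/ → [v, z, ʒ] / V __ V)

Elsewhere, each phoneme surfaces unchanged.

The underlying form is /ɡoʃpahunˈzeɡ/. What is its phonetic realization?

/o/ (between /ɡ/ and /ʃ/) occurs in an unstressed syllable → [ə] by rule 2.
/ʃ/ (between /o/ and /p/): rule 3 targets it, but not between two vowels → unchanged [ʃ].
/a/ (between /p/ and /h/): in an unstressed syllable, so rule 2 applies → [ə].
/u/ meets the environment for rule 2 (in an unstressed syllable) → [ə].
/n/ (between /u/ and /z/) fails the environment for rule 1, so it stays [n].
/e/ (between /z/ and /ɡ/) fails the environment for rule 2, so it stays [e].

[ɡəʃpəhənˈzeɡ]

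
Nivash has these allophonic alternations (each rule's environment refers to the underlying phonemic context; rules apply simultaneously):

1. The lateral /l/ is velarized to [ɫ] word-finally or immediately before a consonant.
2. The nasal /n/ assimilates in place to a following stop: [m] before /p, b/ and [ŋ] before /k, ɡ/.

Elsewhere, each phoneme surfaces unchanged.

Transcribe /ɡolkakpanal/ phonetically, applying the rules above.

[ɡoɫkakpanaɫ]

/ɡ/ (word-initial) is unaffected → [ɡ].
/o/ (between /ɡ/ and /l/): no rule targets it → [o].
/l/ (between /o/ and /k/): word-finally or immediately before a consonant, so rule 1 applies → [ɫ].
/k/ stays [k].
/a/ (between /k/ and /k/) is unaffected → [a].
/k/ (between /a/ and /p/) is unaffected → [k].
/p/ stays [p].
/a/ stays [a].
/n/ (between /a/ and /a/) is in the target of rule 2 but the environment (before a labial or velar stop) is not met → [n].
/a/ (between /n/ and /l/): no rule targets it → [a].
Rule 1 applies to /l/ (word-final: word-finally or immediately before a consonant) → [ɫ].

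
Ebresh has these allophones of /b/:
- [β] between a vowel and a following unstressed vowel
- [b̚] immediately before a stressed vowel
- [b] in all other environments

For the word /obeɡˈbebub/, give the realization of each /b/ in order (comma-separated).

Occurrence 1 (position 2): between a vowel and a following unstressed vowel → [β].
Occurrence 2 (position 5): immediately before a stressed vowel → [b̚].
Occurrence 3 (position 7): between a vowel and a following unstressed vowel → [β].
Occurrence 4 (position 9): no conditioning environment matches → elsewhere allophone [b].

[β], [b̚], [β], [b]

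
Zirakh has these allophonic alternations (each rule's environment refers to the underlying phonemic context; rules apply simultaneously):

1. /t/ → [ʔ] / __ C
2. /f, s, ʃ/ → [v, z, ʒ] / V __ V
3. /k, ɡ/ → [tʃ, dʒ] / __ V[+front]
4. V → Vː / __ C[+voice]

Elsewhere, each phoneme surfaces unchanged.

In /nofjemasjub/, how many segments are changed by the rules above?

2

Segments that undergo a rule: /e/ → [eː] (rule 4); /u/ → [uː] (rule 4).
All other segments surface unchanged.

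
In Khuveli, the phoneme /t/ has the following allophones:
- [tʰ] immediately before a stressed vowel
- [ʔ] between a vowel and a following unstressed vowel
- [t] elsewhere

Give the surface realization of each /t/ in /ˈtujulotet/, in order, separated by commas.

Occurrence 1 (position 1): immediately before a stressed vowel → [tʰ].
Occurrence 2 (position 7): between a vowel and a following unstressed vowel → [ʔ].
Occurrence 3 (position 9): no conditioning environment matches → elsewhere allophone [t].

[tʰ], [ʔ], [t]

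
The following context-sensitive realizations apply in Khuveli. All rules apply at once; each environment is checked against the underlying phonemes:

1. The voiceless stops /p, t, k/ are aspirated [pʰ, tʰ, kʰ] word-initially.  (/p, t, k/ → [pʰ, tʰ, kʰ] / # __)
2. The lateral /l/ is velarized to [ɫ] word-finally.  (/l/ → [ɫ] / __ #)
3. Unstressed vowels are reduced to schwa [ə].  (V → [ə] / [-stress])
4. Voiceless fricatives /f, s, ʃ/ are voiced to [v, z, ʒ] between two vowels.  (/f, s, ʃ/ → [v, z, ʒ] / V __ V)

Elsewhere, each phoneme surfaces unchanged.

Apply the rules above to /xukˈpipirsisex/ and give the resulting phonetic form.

/x/ stays [x].
/u/ — between /x/ and /k/, in an unstressed syllable — surfaces as [ə] (rule 3).
/k/ — between /u/ and /p/; rule 1 does not apply here → [k].
/p/ (between /k/ and /i/) is in the target of rule 1 but the environment (word-initially) is not met → [p].
/i/ (between /p/ and /p/) fails the environment for rule 3, so it stays [i].
/p/ (between /i/ and /i/): rule 1 targets it, but not word-initially → unchanged [p].
/i/ (between /p/ and /r/): in an unstressed syllable, so rule 3 applies → [ə].
/r/ stays [r].
/s/ (between /r/ and /i/) is in the target of rule 4 but the environment (between two vowels) is not met → [s].
Rule 3 applies to /i/ (between /s/ and /s/: in an unstressed syllable) → [ə].
/s/ (between /i/ and /e/): between two vowels, so rule 4 applies → [z].
Rule 3 applies to /e/ (between /s/ and /x/: in an unstressed syllable) → [ə].
/x/ — not in any rule's target class → [x].

[xəkˈpipərsəzəx]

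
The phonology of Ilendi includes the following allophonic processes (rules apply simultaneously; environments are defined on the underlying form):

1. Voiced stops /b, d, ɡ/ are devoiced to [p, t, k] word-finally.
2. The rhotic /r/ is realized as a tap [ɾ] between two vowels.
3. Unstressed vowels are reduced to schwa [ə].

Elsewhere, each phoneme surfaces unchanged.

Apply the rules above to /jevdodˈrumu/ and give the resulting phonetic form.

Rule 3 applies to /e/ (between /j/ and /v/: in an unstressed syllable) → [ə].
/d/ (between /v/ and /o/): rule 1 targets it, but not word-finally → unchanged [d].
/o/ (between /d/ and /d/): in an unstressed syllable, so rule 3 applies → [ə].
/d/ (between /o/ and /r/): rule 1 targets it, but not word-finally → unchanged [d].
/r/ — between /d/ and /u/; rule 2 does not apply here → [r].
/u/ — between /r/ and /m/; rule 3 does not apply here → [u].
Rule 3 applies to /u/ (word-final: in an unstressed syllable) → [ə].

[jəvdədˈrumə]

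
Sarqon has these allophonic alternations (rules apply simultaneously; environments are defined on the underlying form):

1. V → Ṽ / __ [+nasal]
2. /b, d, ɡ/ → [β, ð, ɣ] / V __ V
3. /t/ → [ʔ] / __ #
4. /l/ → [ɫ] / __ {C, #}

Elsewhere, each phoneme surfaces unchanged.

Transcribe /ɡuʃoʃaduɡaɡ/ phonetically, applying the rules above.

/ɡ/ (word-initial) is in the target of rule 2 but the environment (between two vowels) is not met → [ɡ].
/u/ (between /ɡ/ and /ʃ/) fails the environment for rule 1, so it stays [u].
/ʃ/ stays [ʃ].
/o/ — between /ʃ/ and /ʃ/; rule 1 does not apply here → [o].
/ʃ/ — not in any rule's target class → [ʃ].
/a/ — between /ʃ/ and /d/; rule 1 does not apply here → [a].
/d/ (between /a/ and /u/): between two vowels, so rule 2 applies → [ð].
/u/ (between /d/ and /ɡ/) is in the target of rule 1 but the environment (before a nasal consonant) is not met → [u].
/ɡ/ (between /u/ and /a/) occurs between two vowels → [ɣ] by rule 2.
/a/ (between /ɡ/ and /ɡ/) fails the environment for rule 1, so it stays [a].
/ɡ/ — word-final; rule 2 does not apply here → [ɡ].

[ɡuʃoʃaðuɣaɡ]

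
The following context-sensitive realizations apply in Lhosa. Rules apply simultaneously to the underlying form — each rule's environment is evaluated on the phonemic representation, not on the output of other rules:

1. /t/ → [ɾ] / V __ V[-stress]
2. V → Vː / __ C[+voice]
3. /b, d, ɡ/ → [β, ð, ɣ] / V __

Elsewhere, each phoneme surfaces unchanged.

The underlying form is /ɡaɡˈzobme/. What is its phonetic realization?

[ɡaːɣˈzoːβme]

/ɡ/ (word-initial) is in the target of rule 3 but the environment (immediately after a vowel) is not met → [ɡ].
/a/ (between /ɡ/ and /ɡ/) occurs before a voiced consonant → [aː] by rule 2.
/ɡ/ meets the environment for rule 3 (immediately after a vowel) → [ɣ].
/z/ (between /ɡ/ and /o/): no rule targets it → [z].
/o/ — between /z/ and /b/, before a voiced consonant — surfaces as [oː] (rule 2).
/b/ — between /o/ and /m/, immediately after a vowel — surfaces as [β] (rule 3).
/m/ — not in any rule's target class → [m].
/e/ (word-final): rule 2 targets it, but not before a voiced consonant → unchanged [e].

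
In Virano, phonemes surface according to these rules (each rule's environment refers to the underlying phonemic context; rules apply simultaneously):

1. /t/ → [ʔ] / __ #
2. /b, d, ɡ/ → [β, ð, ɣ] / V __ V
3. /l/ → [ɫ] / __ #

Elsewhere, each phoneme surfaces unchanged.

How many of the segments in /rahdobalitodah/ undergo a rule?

Segments that undergo a rule: /b/ → [β] (rule 2); /d/ → [ð] (rule 2).
All other segments surface unchanged.

2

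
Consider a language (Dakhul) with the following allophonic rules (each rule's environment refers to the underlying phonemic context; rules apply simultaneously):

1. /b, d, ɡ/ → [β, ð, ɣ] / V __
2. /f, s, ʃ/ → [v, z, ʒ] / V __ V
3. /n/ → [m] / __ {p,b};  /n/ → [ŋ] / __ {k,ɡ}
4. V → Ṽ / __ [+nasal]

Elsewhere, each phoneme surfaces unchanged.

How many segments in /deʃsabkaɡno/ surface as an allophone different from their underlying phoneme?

Segments that undergo a rule: /b/ → [β] (rule 1); /ɡ/ → [ɣ] (rule 1).
All other segments surface unchanged.

2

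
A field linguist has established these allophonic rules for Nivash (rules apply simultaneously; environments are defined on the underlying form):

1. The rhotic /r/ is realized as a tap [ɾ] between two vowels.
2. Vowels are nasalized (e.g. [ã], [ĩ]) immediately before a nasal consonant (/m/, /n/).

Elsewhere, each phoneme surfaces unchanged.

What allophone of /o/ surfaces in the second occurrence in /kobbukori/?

[o]

/o/ (between /k/ and /r/): rule 2 targets it, but not before a nasal consonant → unchanged [o].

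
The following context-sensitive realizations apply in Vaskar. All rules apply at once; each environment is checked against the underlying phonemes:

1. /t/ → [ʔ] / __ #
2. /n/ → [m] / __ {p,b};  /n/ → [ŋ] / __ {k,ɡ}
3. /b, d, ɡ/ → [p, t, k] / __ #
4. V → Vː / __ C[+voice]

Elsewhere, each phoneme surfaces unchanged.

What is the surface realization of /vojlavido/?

[voːjlaːviːdo]

/v/ — not in any rule's target class → [v].
/o/ meets the environment for rule 4 (before a voiced consonant) → [oː].
/j/ stays [j].
/l/ (between /j/ and /a/): no rule targets it → [l].
/a/ (between /l/ and /v/): before a voiced consonant, so rule 4 applies → [aː].
/v/ — not in any rule's target class → [v].
/i/ (between /v/ and /d/) occurs before a voiced consonant → [iː] by rule 4.
/d/ (between /i/ and /o/) is in the target of rule 3 but the environment (word-finally) is not met → [d].
/o/ — word-final; rule 4 does not apply here → [o].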